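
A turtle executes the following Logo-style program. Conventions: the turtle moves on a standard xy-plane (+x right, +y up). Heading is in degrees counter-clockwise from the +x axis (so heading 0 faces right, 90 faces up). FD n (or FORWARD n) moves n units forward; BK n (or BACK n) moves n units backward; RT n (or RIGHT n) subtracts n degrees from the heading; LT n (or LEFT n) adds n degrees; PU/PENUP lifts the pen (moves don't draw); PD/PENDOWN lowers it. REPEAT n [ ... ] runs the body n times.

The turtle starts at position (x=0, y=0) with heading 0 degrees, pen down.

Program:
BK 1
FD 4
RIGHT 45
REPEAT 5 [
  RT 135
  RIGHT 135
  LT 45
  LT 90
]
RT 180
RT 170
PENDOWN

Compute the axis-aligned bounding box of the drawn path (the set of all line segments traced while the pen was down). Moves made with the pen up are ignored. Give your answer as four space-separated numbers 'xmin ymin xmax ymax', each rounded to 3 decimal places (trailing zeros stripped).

Executing turtle program step by step:
Start: pos=(0,0), heading=0, pen down
BK 1: (0,0) -> (-1,0) [heading=0, draw]
FD 4: (-1,0) -> (3,0) [heading=0, draw]
RT 45: heading 0 -> 315
REPEAT 5 [
  -- iteration 1/5 --
  RT 135: heading 315 -> 180
  RT 135: heading 180 -> 45
  LT 45: heading 45 -> 90
  LT 90: heading 90 -> 180
  -- iteration 2/5 --
  RT 135: heading 180 -> 45
  RT 135: heading 45 -> 270
  LT 45: heading 270 -> 315
  LT 90: heading 315 -> 45
  -- iteration 3/5 --
  RT 135: heading 45 -> 270
  RT 135: heading 270 -> 135
  LT 45: heading 135 -> 180
  LT 90: heading 180 -> 270
  -- iteration 4/5 --
  RT 135: heading 270 -> 135
  RT 135: heading 135 -> 0
  LT 45: heading 0 -> 45
  LT 90: heading 45 -> 135
  -- iteration 5/5 --
  RT 135: heading 135 -> 0
  RT 135: heading 0 -> 225
  LT 45: heading 225 -> 270
  LT 90: heading 270 -> 0
]
RT 180: heading 0 -> 180
RT 170: heading 180 -> 10
PD: pen down
Final: pos=(3,0), heading=10, 2 segment(s) drawn

Segment endpoints: x in {-1, 0, 3}, y in {0}
xmin=-1, ymin=0, xmax=3, ymax=0

Answer: -1 0 3 0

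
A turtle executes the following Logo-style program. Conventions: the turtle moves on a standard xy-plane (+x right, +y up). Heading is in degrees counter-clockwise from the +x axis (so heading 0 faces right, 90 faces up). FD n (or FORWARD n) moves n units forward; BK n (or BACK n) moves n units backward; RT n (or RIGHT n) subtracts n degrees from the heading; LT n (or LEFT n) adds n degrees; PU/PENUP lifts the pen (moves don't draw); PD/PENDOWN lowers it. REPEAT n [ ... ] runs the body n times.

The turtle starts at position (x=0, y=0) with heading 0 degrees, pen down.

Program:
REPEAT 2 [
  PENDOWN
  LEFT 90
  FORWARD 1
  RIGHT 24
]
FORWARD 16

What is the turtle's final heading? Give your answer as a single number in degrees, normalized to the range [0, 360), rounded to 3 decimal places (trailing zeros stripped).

Answer: 132

Derivation:
Executing turtle program step by step:
Start: pos=(0,0), heading=0, pen down
REPEAT 2 [
  -- iteration 1/2 --
  PD: pen down
  LT 90: heading 0 -> 90
  FD 1: (0,0) -> (0,1) [heading=90, draw]
  RT 24: heading 90 -> 66
  -- iteration 2/2 --
  PD: pen down
  LT 90: heading 66 -> 156
  FD 1: (0,1) -> (-0.914,1.407) [heading=156, draw]
  RT 24: heading 156 -> 132
]
FD 16: (-0.914,1.407) -> (-11.62,13.297) [heading=132, draw]
Final: pos=(-11.62,13.297), heading=132, 3 segment(s) drawn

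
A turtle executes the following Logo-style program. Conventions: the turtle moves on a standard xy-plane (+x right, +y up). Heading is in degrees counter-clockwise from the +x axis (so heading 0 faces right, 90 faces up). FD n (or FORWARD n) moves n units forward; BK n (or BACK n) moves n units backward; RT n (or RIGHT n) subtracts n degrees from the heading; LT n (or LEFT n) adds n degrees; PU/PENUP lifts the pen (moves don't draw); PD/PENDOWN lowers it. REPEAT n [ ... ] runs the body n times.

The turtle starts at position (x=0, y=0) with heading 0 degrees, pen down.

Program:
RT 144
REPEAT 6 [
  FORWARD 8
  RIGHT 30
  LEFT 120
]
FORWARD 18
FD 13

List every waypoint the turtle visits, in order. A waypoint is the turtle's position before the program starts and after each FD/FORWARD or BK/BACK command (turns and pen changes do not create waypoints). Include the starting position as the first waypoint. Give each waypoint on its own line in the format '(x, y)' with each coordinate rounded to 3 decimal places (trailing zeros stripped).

Executing turtle program step by step:
Start: pos=(0,0), heading=0, pen down
RT 144: heading 0 -> 216
REPEAT 6 [
  -- iteration 1/6 --
  FD 8: (0,0) -> (-6.472,-4.702) [heading=216, draw]
  RT 30: heading 216 -> 186
  LT 120: heading 186 -> 306
  -- iteration 2/6 --
  FD 8: (-6.472,-4.702) -> (-1.77,-11.174) [heading=306, draw]
  RT 30: heading 306 -> 276
  LT 120: heading 276 -> 36
  -- iteration 3/6 --
  FD 8: (-1.77,-11.174) -> (4.702,-6.472) [heading=36, draw]
  RT 30: heading 36 -> 6
  LT 120: heading 6 -> 126
  -- iteration 4/6 --
  FD 8: (4.702,-6.472) -> (0,0) [heading=126, draw]
  RT 30: heading 126 -> 96
  LT 120: heading 96 -> 216
  -- iteration 5/6 --
  FD 8: (0,0) -> (-6.472,-4.702) [heading=216, draw]
  RT 30: heading 216 -> 186
  LT 120: heading 186 -> 306
  -- iteration 6/6 --
  FD 8: (-6.472,-4.702) -> (-1.77,-11.174) [heading=306, draw]
  RT 30: heading 306 -> 276
  LT 120: heading 276 -> 36
]
FD 18: (-1.77,-11.174) -> (12.792,-0.594) [heading=36, draw]
FD 13: (12.792,-0.594) -> (23.31,7.047) [heading=36, draw]
Final: pos=(23.31,7.047), heading=36, 8 segment(s) drawn
Waypoints (9 total):
(0, 0)
(-6.472, -4.702)
(-1.77, -11.174)
(4.702, -6.472)
(0, 0)
(-6.472, -4.702)
(-1.77, -11.174)
(12.792, -0.594)
(23.31, 7.047)

Answer: (0, 0)
(-6.472, -4.702)
(-1.77, -11.174)
(4.702, -6.472)
(0, 0)
(-6.472, -4.702)
(-1.77, -11.174)
(12.792, -0.594)
(23.31, 7.047)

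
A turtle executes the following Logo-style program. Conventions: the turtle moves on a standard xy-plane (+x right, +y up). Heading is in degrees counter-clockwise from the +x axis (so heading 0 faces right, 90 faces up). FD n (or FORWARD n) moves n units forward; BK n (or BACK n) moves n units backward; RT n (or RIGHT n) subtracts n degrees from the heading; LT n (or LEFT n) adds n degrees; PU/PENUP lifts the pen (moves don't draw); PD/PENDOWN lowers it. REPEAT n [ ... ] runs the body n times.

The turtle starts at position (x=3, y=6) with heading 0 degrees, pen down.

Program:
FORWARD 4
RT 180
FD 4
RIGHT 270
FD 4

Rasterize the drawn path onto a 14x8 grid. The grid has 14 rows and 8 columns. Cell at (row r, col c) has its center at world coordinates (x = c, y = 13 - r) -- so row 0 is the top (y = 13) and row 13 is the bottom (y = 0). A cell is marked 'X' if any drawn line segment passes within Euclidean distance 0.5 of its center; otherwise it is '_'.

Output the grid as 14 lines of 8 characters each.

Answer: ________
________
________
________
________
________
________
___XXXXX
___X____
___X____
___X____
___X____
________
________

Derivation:
Segment 0: (3,6) -> (7,6)
Segment 1: (7,6) -> (3,6)
Segment 2: (3,6) -> (3,2)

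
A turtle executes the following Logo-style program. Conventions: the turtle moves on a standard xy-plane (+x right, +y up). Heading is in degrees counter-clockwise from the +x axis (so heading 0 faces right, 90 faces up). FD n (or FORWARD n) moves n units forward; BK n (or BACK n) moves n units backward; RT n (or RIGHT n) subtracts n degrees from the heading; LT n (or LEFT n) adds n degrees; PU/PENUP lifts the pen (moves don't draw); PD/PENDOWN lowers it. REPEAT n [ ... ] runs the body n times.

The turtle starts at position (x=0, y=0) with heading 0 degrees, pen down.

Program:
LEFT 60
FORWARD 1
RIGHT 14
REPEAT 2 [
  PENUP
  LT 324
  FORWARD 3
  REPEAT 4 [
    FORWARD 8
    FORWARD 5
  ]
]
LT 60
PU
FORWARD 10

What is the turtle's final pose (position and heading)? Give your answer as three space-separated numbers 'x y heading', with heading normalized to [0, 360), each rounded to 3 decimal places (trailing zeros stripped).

Executing turtle program step by step:
Start: pos=(0,0), heading=0, pen down
LT 60: heading 0 -> 60
FD 1: (0,0) -> (0.5,0.866) [heading=60, draw]
RT 14: heading 60 -> 46
REPEAT 2 [
  -- iteration 1/2 --
  PU: pen up
  LT 324: heading 46 -> 10
  FD 3: (0.5,0.866) -> (3.454,1.387) [heading=10, move]
  REPEAT 4 [
    -- iteration 1/4 --
    FD 8: (3.454,1.387) -> (11.333,2.776) [heading=10, move]
    FD 5: (11.333,2.776) -> (16.257,3.644) [heading=10, move]
    -- iteration 2/4 --
    FD 8: (16.257,3.644) -> (24.135,5.034) [heading=10, move]
    FD 5: (24.135,5.034) -> (29.059,5.902) [heading=10, move]
    -- iteration 3/4 --
    FD 8: (29.059,5.902) -> (36.938,7.291) [heading=10, move]
    FD 5: (36.938,7.291) -> (41.862,8.159) [heading=10, move]
    -- iteration 4/4 --
    FD 8: (41.862,8.159) -> (49.74,9.548) [heading=10, move]
    FD 5: (49.74,9.548) -> (54.664,10.417) [heading=10, move]
  ]
  -- iteration 2/2 --
  PU: pen up
  LT 324: heading 10 -> 334
  FD 3: (54.664,10.417) -> (57.361,9.102) [heading=334, move]
  REPEAT 4 [
    -- iteration 1/4 --
    FD 8: (57.361,9.102) -> (64.551,5.595) [heading=334, move]
    FD 5: (64.551,5.595) -> (69.045,3.403) [heading=334, move]
    -- iteration 2/4 --
    FD 8: (69.045,3.403) -> (76.235,-0.104) [heading=334, move]
    FD 5: (76.235,-0.104) -> (80.729,-2.296) [heading=334, move]
    -- iteration 3/4 --
    FD 8: (80.729,-2.296) -> (87.92,-5.803) [heading=334, move]
    FD 5: (87.92,-5.803) -> (92.414,-7.995) [heading=334, move]
    -- iteration 4/4 --
    FD 8: (92.414,-7.995) -> (99.604,-11.502) [heading=334, move]
    FD 5: (99.604,-11.502) -> (104.098,-13.694) [heading=334, move]
  ]
]
LT 60: heading 334 -> 34
PU: pen up
FD 10: (104.098,-13.694) -> (112.388,-8.102) [heading=34, move]
Final: pos=(112.388,-8.102), heading=34, 1 segment(s) drawn

Answer: 112.388 -8.102 34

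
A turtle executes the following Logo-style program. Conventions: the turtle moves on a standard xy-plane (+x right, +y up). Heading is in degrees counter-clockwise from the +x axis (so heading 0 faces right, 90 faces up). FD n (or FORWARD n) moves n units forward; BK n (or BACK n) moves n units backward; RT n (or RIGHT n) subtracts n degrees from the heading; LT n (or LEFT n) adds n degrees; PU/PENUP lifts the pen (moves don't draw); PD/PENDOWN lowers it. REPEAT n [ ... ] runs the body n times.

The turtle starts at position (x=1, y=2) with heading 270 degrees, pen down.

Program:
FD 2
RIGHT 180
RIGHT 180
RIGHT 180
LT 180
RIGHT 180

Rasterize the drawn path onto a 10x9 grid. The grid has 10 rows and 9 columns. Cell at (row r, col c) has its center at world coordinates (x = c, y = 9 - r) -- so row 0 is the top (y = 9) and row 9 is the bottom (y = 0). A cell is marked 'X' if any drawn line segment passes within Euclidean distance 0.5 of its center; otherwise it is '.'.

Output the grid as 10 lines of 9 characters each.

Answer: .........
.........
.........
.........
.........
.........
.........
.X.......
.X.......
.X.......

Derivation:
Segment 0: (1,2) -> (1,0)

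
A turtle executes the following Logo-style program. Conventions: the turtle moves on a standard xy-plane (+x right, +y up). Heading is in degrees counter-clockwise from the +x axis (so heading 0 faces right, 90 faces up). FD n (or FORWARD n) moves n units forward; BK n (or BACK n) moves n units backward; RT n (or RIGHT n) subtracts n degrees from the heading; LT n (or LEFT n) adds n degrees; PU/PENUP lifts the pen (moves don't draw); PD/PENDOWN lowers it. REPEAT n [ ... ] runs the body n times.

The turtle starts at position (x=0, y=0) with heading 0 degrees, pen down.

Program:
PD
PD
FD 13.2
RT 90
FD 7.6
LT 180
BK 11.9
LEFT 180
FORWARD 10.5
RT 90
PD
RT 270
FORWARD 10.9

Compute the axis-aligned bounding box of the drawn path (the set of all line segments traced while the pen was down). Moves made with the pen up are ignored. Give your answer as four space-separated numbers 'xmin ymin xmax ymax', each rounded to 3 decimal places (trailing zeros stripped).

Answer: 0 -40.9 13.2 0

Derivation:
Executing turtle program step by step:
Start: pos=(0,0), heading=0, pen down
PD: pen down
PD: pen down
FD 13.2: (0,0) -> (13.2,0) [heading=0, draw]
RT 90: heading 0 -> 270
FD 7.6: (13.2,0) -> (13.2,-7.6) [heading=270, draw]
LT 180: heading 270 -> 90
BK 11.9: (13.2,-7.6) -> (13.2,-19.5) [heading=90, draw]
LT 180: heading 90 -> 270
FD 10.5: (13.2,-19.5) -> (13.2,-30) [heading=270, draw]
RT 90: heading 270 -> 180
PD: pen down
RT 270: heading 180 -> 270
FD 10.9: (13.2,-30) -> (13.2,-40.9) [heading=270, draw]
Final: pos=(13.2,-40.9), heading=270, 5 segment(s) drawn

Segment endpoints: x in {0, 13.2, 13.2}, y in {-40.9, -30, -19.5, -7.6, 0}
xmin=0, ymin=-40.9, xmax=13.2, ymax=0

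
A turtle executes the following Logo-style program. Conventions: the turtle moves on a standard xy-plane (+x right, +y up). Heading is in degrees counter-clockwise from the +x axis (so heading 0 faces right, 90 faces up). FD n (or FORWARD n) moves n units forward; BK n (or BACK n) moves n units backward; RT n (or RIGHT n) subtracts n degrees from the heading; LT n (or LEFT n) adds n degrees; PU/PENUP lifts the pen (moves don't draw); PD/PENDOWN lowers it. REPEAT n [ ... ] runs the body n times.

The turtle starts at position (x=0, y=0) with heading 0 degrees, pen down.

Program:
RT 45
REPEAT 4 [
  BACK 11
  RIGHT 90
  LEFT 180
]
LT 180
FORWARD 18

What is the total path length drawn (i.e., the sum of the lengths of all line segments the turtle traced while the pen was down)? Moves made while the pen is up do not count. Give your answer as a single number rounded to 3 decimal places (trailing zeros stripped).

Answer: 62

Derivation:
Executing turtle program step by step:
Start: pos=(0,0), heading=0, pen down
RT 45: heading 0 -> 315
REPEAT 4 [
  -- iteration 1/4 --
  BK 11: (0,0) -> (-7.778,7.778) [heading=315, draw]
  RT 90: heading 315 -> 225
  LT 180: heading 225 -> 45
  -- iteration 2/4 --
  BK 11: (-7.778,7.778) -> (-15.556,0) [heading=45, draw]
  RT 90: heading 45 -> 315
  LT 180: heading 315 -> 135
  -- iteration 3/4 --
  BK 11: (-15.556,0) -> (-7.778,-7.778) [heading=135, draw]
  RT 90: heading 135 -> 45
  LT 180: heading 45 -> 225
  -- iteration 4/4 --
  BK 11: (-7.778,-7.778) -> (0,0) [heading=225, draw]
  RT 90: heading 225 -> 135
  LT 180: heading 135 -> 315
]
LT 180: heading 315 -> 135
FD 18: (0,0) -> (-12.728,12.728) [heading=135, draw]
Final: pos=(-12.728,12.728), heading=135, 5 segment(s) drawn

Segment lengths:
  seg 1: (0,0) -> (-7.778,7.778), length = 11
  seg 2: (-7.778,7.778) -> (-15.556,0), length = 11
  seg 3: (-15.556,0) -> (-7.778,-7.778), length = 11
  seg 4: (-7.778,-7.778) -> (0,0), length = 11
  seg 5: (0,0) -> (-12.728,12.728), length = 18
Total = 62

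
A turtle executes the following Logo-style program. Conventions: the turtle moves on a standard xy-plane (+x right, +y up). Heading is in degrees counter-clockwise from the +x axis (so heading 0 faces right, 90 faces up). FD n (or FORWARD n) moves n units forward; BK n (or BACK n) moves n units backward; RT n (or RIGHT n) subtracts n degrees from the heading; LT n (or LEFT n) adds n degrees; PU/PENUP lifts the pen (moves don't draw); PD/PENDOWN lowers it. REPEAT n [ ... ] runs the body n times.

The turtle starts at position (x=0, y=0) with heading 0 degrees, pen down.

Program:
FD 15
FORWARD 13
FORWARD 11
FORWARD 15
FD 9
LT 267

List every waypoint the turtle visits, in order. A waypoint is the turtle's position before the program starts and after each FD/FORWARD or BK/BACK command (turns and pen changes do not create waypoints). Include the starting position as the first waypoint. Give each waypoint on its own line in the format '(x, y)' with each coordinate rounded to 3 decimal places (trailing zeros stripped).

Answer: (0, 0)
(15, 0)
(28, 0)
(39, 0)
(54, 0)
(63, 0)

Derivation:
Executing turtle program step by step:
Start: pos=(0,0), heading=0, pen down
FD 15: (0,0) -> (15,0) [heading=0, draw]
FD 13: (15,0) -> (28,0) [heading=0, draw]
FD 11: (28,0) -> (39,0) [heading=0, draw]
FD 15: (39,0) -> (54,0) [heading=0, draw]
FD 9: (54,0) -> (63,0) [heading=0, draw]
LT 267: heading 0 -> 267
Final: pos=(63,0), heading=267, 5 segment(s) drawn
Waypoints (6 total):
(0, 0)
(15, 0)
(28, 0)
(39, 0)
(54, 0)
(63, 0)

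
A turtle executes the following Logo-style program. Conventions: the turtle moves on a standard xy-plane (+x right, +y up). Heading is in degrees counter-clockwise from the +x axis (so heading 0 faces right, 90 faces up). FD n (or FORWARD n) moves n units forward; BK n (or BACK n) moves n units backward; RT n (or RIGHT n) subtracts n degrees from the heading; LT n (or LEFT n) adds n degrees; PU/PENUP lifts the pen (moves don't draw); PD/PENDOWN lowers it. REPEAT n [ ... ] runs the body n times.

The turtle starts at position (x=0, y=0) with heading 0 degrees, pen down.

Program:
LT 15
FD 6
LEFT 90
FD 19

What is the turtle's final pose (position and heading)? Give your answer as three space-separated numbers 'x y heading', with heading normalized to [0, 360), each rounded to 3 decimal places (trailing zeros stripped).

Answer: 0.878 19.906 105

Derivation:
Executing turtle program step by step:
Start: pos=(0,0), heading=0, pen down
LT 15: heading 0 -> 15
FD 6: (0,0) -> (5.796,1.553) [heading=15, draw]
LT 90: heading 15 -> 105
FD 19: (5.796,1.553) -> (0.878,19.906) [heading=105, draw]
Final: pos=(0.878,19.906), heading=105, 2 segment(s) drawn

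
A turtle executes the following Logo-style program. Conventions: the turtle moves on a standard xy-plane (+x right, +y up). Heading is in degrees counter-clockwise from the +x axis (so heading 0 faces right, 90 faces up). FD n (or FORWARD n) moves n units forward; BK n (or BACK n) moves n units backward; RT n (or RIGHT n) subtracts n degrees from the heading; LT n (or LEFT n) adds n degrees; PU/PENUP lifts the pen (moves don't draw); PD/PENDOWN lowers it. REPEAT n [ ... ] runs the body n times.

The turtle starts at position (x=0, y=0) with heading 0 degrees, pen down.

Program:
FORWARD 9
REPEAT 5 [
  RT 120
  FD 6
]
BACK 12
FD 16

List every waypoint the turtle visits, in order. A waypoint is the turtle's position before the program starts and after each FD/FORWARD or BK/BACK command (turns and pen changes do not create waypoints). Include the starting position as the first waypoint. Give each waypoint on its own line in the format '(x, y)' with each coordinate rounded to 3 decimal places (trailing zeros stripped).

Answer: (0, 0)
(9, 0)
(6, -5.196)
(3, 0)
(9, 0)
(6, -5.196)
(3, 0)
(9, -10.392)
(1, 3.464)

Derivation:
Executing turtle program step by step:
Start: pos=(0,0), heading=0, pen down
FD 9: (0,0) -> (9,0) [heading=0, draw]
REPEAT 5 [
  -- iteration 1/5 --
  RT 120: heading 0 -> 240
  FD 6: (9,0) -> (6,-5.196) [heading=240, draw]
  -- iteration 2/5 --
  RT 120: heading 240 -> 120
  FD 6: (6,-5.196) -> (3,0) [heading=120, draw]
  -- iteration 3/5 --
  RT 120: heading 120 -> 0
  FD 6: (3,0) -> (9,0) [heading=0, draw]
  -- iteration 4/5 --
  RT 120: heading 0 -> 240
  FD 6: (9,0) -> (6,-5.196) [heading=240, draw]
  -- iteration 5/5 --
  RT 120: heading 240 -> 120
  FD 6: (6,-5.196) -> (3,0) [heading=120, draw]
]
BK 12: (3,0) -> (9,-10.392) [heading=120, draw]
FD 16: (9,-10.392) -> (1,3.464) [heading=120, draw]
Final: pos=(1,3.464), heading=120, 8 segment(s) drawn
Waypoints (9 total):
(0, 0)
(9, 0)
(6, -5.196)
(3, 0)
(9, 0)
(6, -5.196)
(3, 0)
(9, -10.392)
(1, 3.464)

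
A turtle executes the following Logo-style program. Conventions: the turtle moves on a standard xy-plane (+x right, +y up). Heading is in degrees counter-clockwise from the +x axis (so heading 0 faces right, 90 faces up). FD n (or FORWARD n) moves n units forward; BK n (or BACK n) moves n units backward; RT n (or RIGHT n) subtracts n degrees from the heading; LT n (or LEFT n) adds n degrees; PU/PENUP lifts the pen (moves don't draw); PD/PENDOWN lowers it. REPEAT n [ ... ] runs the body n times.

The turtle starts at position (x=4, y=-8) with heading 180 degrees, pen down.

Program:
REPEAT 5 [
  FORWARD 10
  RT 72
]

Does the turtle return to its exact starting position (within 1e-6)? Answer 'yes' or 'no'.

Answer: yes

Derivation:
Executing turtle program step by step:
Start: pos=(4,-8), heading=180, pen down
REPEAT 5 [
  -- iteration 1/5 --
  FD 10: (4,-8) -> (-6,-8) [heading=180, draw]
  RT 72: heading 180 -> 108
  -- iteration 2/5 --
  FD 10: (-6,-8) -> (-9.09,1.511) [heading=108, draw]
  RT 72: heading 108 -> 36
  -- iteration 3/5 --
  FD 10: (-9.09,1.511) -> (-1,7.388) [heading=36, draw]
  RT 72: heading 36 -> 324
  -- iteration 4/5 --
  FD 10: (-1,7.388) -> (7.09,1.511) [heading=324, draw]
  RT 72: heading 324 -> 252
  -- iteration 5/5 --
  FD 10: (7.09,1.511) -> (4,-8) [heading=252, draw]
  RT 72: heading 252 -> 180
]
Final: pos=(4,-8), heading=180, 5 segment(s) drawn

Start position: (4, -8)
Final position: (4, -8)
Distance = 0; < 1e-6 -> CLOSED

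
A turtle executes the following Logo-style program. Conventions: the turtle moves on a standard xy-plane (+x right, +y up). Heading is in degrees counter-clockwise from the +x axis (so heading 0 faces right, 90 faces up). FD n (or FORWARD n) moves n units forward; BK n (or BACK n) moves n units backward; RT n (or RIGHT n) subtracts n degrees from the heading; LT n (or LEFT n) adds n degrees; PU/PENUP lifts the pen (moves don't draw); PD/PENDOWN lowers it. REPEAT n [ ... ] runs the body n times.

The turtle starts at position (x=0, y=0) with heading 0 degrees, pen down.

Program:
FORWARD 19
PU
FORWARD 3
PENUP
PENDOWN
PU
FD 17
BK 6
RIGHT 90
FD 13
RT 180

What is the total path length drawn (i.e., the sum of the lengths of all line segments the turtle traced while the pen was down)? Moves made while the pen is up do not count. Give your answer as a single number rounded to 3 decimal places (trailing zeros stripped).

Executing turtle program step by step:
Start: pos=(0,0), heading=0, pen down
FD 19: (0,0) -> (19,0) [heading=0, draw]
PU: pen up
FD 3: (19,0) -> (22,0) [heading=0, move]
PU: pen up
PD: pen down
PU: pen up
FD 17: (22,0) -> (39,0) [heading=0, move]
BK 6: (39,0) -> (33,0) [heading=0, move]
RT 90: heading 0 -> 270
FD 13: (33,0) -> (33,-13) [heading=270, move]
RT 180: heading 270 -> 90
Final: pos=(33,-13), heading=90, 1 segment(s) drawn

Segment lengths:
  seg 1: (0,0) -> (19,0), length = 19
Total = 19

Answer: 19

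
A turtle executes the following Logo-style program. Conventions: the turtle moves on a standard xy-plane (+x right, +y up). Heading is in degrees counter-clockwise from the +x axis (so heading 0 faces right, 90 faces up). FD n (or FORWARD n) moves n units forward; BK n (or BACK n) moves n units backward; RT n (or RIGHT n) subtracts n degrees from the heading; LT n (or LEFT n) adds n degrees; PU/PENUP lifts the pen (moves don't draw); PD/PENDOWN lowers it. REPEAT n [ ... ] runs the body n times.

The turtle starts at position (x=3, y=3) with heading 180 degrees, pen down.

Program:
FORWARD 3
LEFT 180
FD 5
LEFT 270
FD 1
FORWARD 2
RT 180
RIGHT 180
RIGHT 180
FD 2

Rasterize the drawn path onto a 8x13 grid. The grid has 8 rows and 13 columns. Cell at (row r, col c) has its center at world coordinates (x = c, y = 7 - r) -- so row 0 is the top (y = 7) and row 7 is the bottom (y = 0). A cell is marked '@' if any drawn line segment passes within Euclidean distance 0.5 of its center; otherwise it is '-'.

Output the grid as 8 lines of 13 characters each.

Segment 0: (3,3) -> (0,3)
Segment 1: (0,3) -> (5,3)
Segment 2: (5,3) -> (5,2)
Segment 3: (5,2) -> (5,-0)
Segment 4: (5,-0) -> (5,2)

Answer: -------------
-------------
-------------
-------------
@@@@@@-------
-----@-------
-----@-------
-----@-------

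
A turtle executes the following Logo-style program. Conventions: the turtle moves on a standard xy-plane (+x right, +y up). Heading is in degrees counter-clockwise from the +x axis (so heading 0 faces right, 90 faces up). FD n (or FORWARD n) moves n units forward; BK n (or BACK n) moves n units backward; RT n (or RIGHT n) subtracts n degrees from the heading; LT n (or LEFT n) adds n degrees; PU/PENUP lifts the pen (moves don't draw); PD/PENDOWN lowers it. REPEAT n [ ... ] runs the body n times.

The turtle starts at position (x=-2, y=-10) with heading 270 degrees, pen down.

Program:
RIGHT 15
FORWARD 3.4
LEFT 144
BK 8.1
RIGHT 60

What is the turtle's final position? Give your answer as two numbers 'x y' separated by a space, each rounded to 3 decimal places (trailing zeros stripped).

Executing turtle program step by step:
Start: pos=(-2,-10), heading=270, pen down
RT 15: heading 270 -> 255
FD 3.4: (-2,-10) -> (-2.88,-13.284) [heading=255, draw]
LT 144: heading 255 -> 39
BK 8.1: (-2.88,-13.284) -> (-9.175,-18.382) [heading=39, draw]
RT 60: heading 39 -> 339
Final: pos=(-9.175,-18.382), heading=339, 2 segment(s) drawn

Answer: -9.175 -18.382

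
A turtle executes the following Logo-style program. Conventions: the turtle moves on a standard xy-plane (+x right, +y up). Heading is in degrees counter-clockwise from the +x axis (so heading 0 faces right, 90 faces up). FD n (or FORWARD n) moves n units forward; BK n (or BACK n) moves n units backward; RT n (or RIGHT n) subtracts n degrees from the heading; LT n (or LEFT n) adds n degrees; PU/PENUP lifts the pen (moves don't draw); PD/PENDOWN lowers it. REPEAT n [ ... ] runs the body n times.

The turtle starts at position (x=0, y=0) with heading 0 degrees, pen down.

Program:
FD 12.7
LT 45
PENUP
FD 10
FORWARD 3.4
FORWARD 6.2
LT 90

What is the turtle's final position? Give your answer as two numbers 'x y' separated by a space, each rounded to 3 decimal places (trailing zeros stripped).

Answer: 26.559 13.859

Derivation:
Executing turtle program step by step:
Start: pos=(0,0), heading=0, pen down
FD 12.7: (0,0) -> (12.7,0) [heading=0, draw]
LT 45: heading 0 -> 45
PU: pen up
FD 10: (12.7,0) -> (19.771,7.071) [heading=45, move]
FD 3.4: (19.771,7.071) -> (22.175,9.475) [heading=45, move]
FD 6.2: (22.175,9.475) -> (26.559,13.859) [heading=45, move]
LT 90: heading 45 -> 135
Final: pos=(26.559,13.859), heading=135, 1 segment(s) drawn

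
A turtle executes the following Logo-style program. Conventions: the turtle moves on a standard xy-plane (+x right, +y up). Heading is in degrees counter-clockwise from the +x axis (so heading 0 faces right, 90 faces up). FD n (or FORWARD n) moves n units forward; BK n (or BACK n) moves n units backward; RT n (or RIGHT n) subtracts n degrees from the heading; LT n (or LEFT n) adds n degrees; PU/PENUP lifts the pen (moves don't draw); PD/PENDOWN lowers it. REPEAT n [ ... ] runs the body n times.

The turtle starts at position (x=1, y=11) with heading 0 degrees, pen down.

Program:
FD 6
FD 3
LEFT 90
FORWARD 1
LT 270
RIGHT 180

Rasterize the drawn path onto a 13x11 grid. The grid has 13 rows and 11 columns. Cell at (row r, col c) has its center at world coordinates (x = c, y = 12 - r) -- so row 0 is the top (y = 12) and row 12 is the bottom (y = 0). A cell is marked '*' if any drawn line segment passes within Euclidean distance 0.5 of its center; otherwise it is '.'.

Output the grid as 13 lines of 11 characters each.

Segment 0: (1,11) -> (7,11)
Segment 1: (7,11) -> (10,11)
Segment 2: (10,11) -> (10,12)

Answer: ..........*
.**********
...........
...........
...........
...........
...........
...........
...........
...........
...........
...........
...........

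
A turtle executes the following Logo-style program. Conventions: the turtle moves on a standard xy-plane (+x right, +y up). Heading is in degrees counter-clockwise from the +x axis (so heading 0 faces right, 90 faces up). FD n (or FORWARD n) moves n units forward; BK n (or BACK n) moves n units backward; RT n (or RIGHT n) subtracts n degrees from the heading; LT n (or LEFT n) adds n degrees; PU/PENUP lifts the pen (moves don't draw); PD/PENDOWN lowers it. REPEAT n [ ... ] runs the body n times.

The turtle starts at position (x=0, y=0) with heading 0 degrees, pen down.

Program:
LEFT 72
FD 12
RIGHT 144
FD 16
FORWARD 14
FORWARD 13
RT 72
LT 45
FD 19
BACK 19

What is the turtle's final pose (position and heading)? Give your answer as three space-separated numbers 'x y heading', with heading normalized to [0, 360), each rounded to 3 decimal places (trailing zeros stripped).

Executing turtle program step by step:
Start: pos=(0,0), heading=0, pen down
LT 72: heading 0 -> 72
FD 12: (0,0) -> (3.708,11.413) [heading=72, draw]
RT 144: heading 72 -> 288
FD 16: (3.708,11.413) -> (8.652,-3.804) [heading=288, draw]
FD 14: (8.652,-3.804) -> (12.979,-17.119) [heading=288, draw]
FD 13: (12.979,-17.119) -> (16.996,-29.483) [heading=288, draw]
RT 72: heading 288 -> 216
LT 45: heading 216 -> 261
FD 19: (16.996,-29.483) -> (14.024,-48.249) [heading=261, draw]
BK 19: (14.024,-48.249) -> (16.996,-29.483) [heading=261, draw]
Final: pos=(16.996,-29.483), heading=261, 6 segment(s) drawn

Answer: 16.996 -29.483 261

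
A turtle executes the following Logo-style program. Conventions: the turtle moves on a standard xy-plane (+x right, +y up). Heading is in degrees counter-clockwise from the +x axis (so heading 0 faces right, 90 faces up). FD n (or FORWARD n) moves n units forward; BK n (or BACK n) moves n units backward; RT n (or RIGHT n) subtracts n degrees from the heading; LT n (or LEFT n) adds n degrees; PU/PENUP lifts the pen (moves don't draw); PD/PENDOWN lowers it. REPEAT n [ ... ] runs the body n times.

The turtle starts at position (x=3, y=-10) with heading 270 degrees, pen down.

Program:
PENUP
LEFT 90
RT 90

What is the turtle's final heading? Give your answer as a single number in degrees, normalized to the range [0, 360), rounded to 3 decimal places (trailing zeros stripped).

Answer: 270

Derivation:
Executing turtle program step by step:
Start: pos=(3,-10), heading=270, pen down
PU: pen up
LT 90: heading 270 -> 0
RT 90: heading 0 -> 270
Final: pos=(3,-10), heading=270, 0 segment(s) drawn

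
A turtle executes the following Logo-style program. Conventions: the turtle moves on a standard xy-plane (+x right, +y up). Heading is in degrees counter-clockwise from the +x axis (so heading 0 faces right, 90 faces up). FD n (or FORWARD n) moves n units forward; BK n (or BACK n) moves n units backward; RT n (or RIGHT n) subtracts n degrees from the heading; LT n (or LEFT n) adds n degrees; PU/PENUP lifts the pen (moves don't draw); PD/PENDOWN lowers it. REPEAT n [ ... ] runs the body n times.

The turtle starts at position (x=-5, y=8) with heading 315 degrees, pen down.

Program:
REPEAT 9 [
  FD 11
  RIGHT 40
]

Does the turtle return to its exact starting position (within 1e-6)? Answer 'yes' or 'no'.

Executing turtle program step by step:
Start: pos=(-5,8), heading=315, pen down
REPEAT 9 [
  -- iteration 1/9 --
  FD 11: (-5,8) -> (2.778,0.222) [heading=315, draw]
  RT 40: heading 315 -> 275
  -- iteration 2/9 --
  FD 11: (2.778,0.222) -> (3.737,-10.736) [heading=275, draw]
  RT 40: heading 275 -> 235
  -- iteration 3/9 --
  FD 11: (3.737,-10.736) -> (-2.572,-19.747) [heading=235, draw]
  RT 40: heading 235 -> 195
  -- iteration 4/9 --
  FD 11: (-2.572,-19.747) -> (-13.198,-22.594) [heading=195, draw]
  RT 40: heading 195 -> 155
  -- iteration 5/9 --
  FD 11: (-13.198,-22.594) -> (-23.167,-17.945) [heading=155, draw]
  RT 40: heading 155 -> 115
  -- iteration 6/9 --
  FD 11: (-23.167,-17.945) -> (-27.816,-7.976) [heading=115, draw]
  RT 40: heading 115 -> 75
  -- iteration 7/9 --
  FD 11: (-27.816,-7.976) -> (-24.969,2.649) [heading=75, draw]
  RT 40: heading 75 -> 35
  -- iteration 8/9 --
  FD 11: (-24.969,2.649) -> (-15.958,8.959) [heading=35, draw]
  RT 40: heading 35 -> 355
  -- iteration 9/9 --
  FD 11: (-15.958,8.959) -> (-5,8) [heading=355, draw]
  RT 40: heading 355 -> 315
]
Final: pos=(-5,8), heading=315, 9 segment(s) drawn

Start position: (-5, 8)
Final position: (-5, 8)
Distance = 0; < 1e-6 -> CLOSED

Answer: yes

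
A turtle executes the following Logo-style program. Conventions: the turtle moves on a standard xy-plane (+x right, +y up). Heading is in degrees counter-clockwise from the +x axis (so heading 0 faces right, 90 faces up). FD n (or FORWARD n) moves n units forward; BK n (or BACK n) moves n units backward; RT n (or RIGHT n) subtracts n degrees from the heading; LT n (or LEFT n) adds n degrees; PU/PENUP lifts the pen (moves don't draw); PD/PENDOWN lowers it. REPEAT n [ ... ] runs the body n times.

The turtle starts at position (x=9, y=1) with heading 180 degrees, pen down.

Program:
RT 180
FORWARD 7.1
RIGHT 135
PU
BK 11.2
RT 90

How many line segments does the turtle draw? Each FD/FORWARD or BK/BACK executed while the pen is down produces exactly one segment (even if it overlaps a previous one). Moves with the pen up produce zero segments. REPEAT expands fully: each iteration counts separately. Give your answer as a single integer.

Answer: 1

Derivation:
Executing turtle program step by step:
Start: pos=(9,1), heading=180, pen down
RT 180: heading 180 -> 0
FD 7.1: (9,1) -> (16.1,1) [heading=0, draw]
RT 135: heading 0 -> 225
PU: pen up
BK 11.2: (16.1,1) -> (24.02,8.92) [heading=225, move]
RT 90: heading 225 -> 135
Final: pos=(24.02,8.92), heading=135, 1 segment(s) drawn
Segments drawn: 1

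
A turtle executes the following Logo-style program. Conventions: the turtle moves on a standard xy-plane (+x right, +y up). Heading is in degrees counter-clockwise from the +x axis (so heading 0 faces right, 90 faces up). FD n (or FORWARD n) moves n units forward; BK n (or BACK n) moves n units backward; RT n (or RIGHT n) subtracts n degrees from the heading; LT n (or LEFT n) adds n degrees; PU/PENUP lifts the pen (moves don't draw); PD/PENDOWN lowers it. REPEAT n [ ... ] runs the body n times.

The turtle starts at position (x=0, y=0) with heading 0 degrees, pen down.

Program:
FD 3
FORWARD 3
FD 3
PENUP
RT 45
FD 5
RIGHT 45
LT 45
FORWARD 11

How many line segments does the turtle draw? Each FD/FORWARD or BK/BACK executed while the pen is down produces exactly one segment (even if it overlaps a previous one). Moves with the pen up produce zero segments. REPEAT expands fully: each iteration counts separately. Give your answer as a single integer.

Answer: 3

Derivation:
Executing turtle program step by step:
Start: pos=(0,0), heading=0, pen down
FD 3: (0,0) -> (3,0) [heading=0, draw]
FD 3: (3,0) -> (6,0) [heading=0, draw]
FD 3: (6,0) -> (9,0) [heading=0, draw]
PU: pen up
RT 45: heading 0 -> 315
FD 5: (9,0) -> (12.536,-3.536) [heading=315, move]
RT 45: heading 315 -> 270
LT 45: heading 270 -> 315
FD 11: (12.536,-3.536) -> (20.314,-11.314) [heading=315, move]
Final: pos=(20.314,-11.314), heading=315, 3 segment(s) drawn
Segments drawn: 3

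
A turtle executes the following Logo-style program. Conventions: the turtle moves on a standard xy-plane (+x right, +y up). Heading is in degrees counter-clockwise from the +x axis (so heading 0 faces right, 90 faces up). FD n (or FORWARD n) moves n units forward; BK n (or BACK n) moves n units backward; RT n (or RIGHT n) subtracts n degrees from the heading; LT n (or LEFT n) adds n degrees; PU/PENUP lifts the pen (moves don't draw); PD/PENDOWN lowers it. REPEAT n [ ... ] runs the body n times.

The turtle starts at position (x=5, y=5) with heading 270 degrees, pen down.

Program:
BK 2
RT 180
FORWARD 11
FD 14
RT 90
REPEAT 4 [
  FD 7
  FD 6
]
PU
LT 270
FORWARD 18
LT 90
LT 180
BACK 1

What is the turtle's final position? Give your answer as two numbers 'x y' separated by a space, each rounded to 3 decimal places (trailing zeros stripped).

Executing turtle program step by step:
Start: pos=(5,5), heading=270, pen down
BK 2: (5,5) -> (5,7) [heading=270, draw]
RT 180: heading 270 -> 90
FD 11: (5,7) -> (5,18) [heading=90, draw]
FD 14: (5,18) -> (5,32) [heading=90, draw]
RT 90: heading 90 -> 0
REPEAT 4 [
  -- iteration 1/4 --
  FD 7: (5,32) -> (12,32) [heading=0, draw]
  FD 6: (12,32) -> (18,32) [heading=0, draw]
  -- iteration 2/4 --
  FD 7: (18,32) -> (25,32) [heading=0, draw]
  FD 6: (25,32) -> (31,32) [heading=0, draw]
  -- iteration 3/4 --
  FD 7: (31,32) -> (38,32) [heading=0, draw]
  FD 6: (38,32) -> (44,32) [heading=0, draw]
  -- iteration 4/4 --
  FD 7: (44,32) -> (51,32) [heading=0, draw]
  FD 6: (51,32) -> (57,32) [heading=0, draw]
]
PU: pen up
LT 270: heading 0 -> 270
FD 18: (57,32) -> (57,14) [heading=270, move]
LT 90: heading 270 -> 0
LT 180: heading 0 -> 180
BK 1: (57,14) -> (58,14) [heading=180, move]
Final: pos=(58,14), heading=180, 11 segment(s) drawn

Answer: 58 14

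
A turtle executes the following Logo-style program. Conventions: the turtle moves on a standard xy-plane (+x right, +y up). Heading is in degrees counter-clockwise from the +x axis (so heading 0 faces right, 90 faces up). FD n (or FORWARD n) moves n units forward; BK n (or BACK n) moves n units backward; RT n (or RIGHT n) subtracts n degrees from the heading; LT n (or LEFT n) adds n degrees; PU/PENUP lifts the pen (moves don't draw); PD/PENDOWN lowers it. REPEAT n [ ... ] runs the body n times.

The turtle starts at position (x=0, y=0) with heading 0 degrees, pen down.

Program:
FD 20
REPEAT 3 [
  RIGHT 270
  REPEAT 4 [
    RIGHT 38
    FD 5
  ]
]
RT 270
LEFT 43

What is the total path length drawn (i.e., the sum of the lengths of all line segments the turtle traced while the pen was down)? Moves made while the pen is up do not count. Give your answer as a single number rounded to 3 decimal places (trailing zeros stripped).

Executing turtle program step by step:
Start: pos=(0,0), heading=0, pen down
FD 20: (0,0) -> (20,0) [heading=0, draw]
REPEAT 3 [
  -- iteration 1/3 --
  RT 270: heading 0 -> 90
  REPEAT 4 [
    -- iteration 1/4 --
    RT 38: heading 90 -> 52
    FD 5: (20,0) -> (23.078,3.94) [heading=52, draw]
    -- iteration 2/4 --
    RT 38: heading 52 -> 14
    FD 5: (23.078,3.94) -> (27.93,5.15) [heading=14, draw]
    -- iteration 3/4 --
    RT 38: heading 14 -> 336
    FD 5: (27.93,5.15) -> (32.498,3.116) [heading=336, draw]
    -- iteration 4/4 --
    RT 38: heading 336 -> 298
    FD 5: (32.498,3.116) -> (34.845,-1.299) [heading=298, draw]
  ]
  -- iteration 2/3 --
  RT 270: heading 298 -> 28
  REPEAT 4 [
    -- iteration 1/4 --
    RT 38: heading 28 -> 350
    FD 5: (34.845,-1.299) -> (39.769,-2.167) [heading=350, draw]
    -- iteration 2/4 --
    RT 38: heading 350 -> 312
    FD 5: (39.769,-2.167) -> (43.115,-5.883) [heading=312, draw]
    -- iteration 3/4 --
    RT 38: heading 312 -> 274
    FD 5: (43.115,-5.883) -> (43.463,-10.871) [heading=274, draw]
    -- iteration 4/4 --
    RT 38: heading 274 -> 236
    FD 5: (43.463,-10.871) -> (40.667,-15.016) [heading=236, draw]
  ]
  -- iteration 3/3 --
  RT 270: heading 236 -> 326
  REPEAT 4 [
    -- iteration 1/4 --
    RT 38: heading 326 -> 288
    FD 5: (40.667,-15.016) -> (42.212,-19.771) [heading=288, draw]
    -- iteration 2/4 --
    RT 38: heading 288 -> 250
    FD 5: (42.212,-19.771) -> (40.502,-24.469) [heading=250, draw]
    -- iteration 3/4 --
    RT 38: heading 250 -> 212
    FD 5: (40.502,-24.469) -> (36.262,-27.119) [heading=212, draw]
    -- iteration 4/4 --
    RT 38: heading 212 -> 174
    FD 5: (36.262,-27.119) -> (31.29,-26.596) [heading=174, draw]
  ]
]
RT 270: heading 174 -> 264
LT 43: heading 264 -> 307
Final: pos=(31.29,-26.596), heading=307, 13 segment(s) drawn

Segment lengths:
  seg 1: (0,0) -> (20,0), length = 20
  seg 2: (20,0) -> (23.078,3.94), length = 5
  seg 3: (23.078,3.94) -> (27.93,5.15), length = 5
  seg 4: (27.93,5.15) -> (32.498,3.116), length = 5
  seg 5: (32.498,3.116) -> (34.845,-1.299), length = 5
  seg 6: (34.845,-1.299) -> (39.769,-2.167), length = 5
  seg 7: (39.769,-2.167) -> (43.115,-5.883), length = 5
  seg 8: (43.115,-5.883) -> (43.463,-10.871), length = 5
  seg 9: (43.463,-10.871) -> (40.667,-15.016), length = 5
  seg 10: (40.667,-15.016) -> (42.212,-19.771), length = 5
  seg 11: (42.212,-19.771) -> (40.502,-24.469), length = 5
  seg 12: (40.502,-24.469) -> (36.262,-27.119), length = 5
  seg 13: (36.262,-27.119) -> (31.29,-26.596), length = 5
Total = 80

Answer: 80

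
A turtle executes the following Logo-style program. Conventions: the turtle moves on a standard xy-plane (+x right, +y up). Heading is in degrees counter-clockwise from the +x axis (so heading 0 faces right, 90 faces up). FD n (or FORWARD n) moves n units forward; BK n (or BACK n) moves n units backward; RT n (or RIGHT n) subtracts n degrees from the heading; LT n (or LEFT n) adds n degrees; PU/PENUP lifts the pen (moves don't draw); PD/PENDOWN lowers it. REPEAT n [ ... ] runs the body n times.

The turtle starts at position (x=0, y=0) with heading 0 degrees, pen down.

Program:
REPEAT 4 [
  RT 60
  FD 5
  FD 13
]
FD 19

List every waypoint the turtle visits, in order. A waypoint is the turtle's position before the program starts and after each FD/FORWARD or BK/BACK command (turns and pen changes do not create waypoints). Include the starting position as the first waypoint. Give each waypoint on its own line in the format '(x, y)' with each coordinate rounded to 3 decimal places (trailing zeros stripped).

Executing turtle program step by step:
Start: pos=(0,0), heading=0, pen down
REPEAT 4 [
  -- iteration 1/4 --
  RT 60: heading 0 -> 300
  FD 5: (0,0) -> (2.5,-4.33) [heading=300, draw]
  FD 13: (2.5,-4.33) -> (9,-15.588) [heading=300, draw]
  -- iteration 2/4 --
  RT 60: heading 300 -> 240
  FD 5: (9,-15.588) -> (6.5,-19.919) [heading=240, draw]
  FD 13: (6.5,-19.919) -> (0,-31.177) [heading=240, draw]
  -- iteration 3/4 --
  RT 60: heading 240 -> 180
  FD 5: (0,-31.177) -> (-5,-31.177) [heading=180, draw]
  FD 13: (-5,-31.177) -> (-18,-31.177) [heading=180, draw]
  -- iteration 4/4 --
  RT 60: heading 180 -> 120
  FD 5: (-18,-31.177) -> (-20.5,-26.847) [heading=120, draw]
  FD 13: (-20.5,-26.847) -> (-27,-15.588) [heading=120, draw]
]
FD 19: (-27,-15.588) -> (-36.5,0.866) [heading=120, draw]
Final: pos=(-36.5,0.866), heading=120, 9 segment(s) drawn
Waypoints (10 total):
(0, 0)
(2.5, -4.33)
(9, -15.588)
(6.5, -19.919)
(0, -31.177)
(-5, -31.177)
(-18, -31.177)
(-20.5, -26.847)
(-27, -15.588)
(-36.5, 0.866)

Answer: (0, 0)
(2.5, -4.33)
(9, -15.588)
(6.5, -19.919)
(0, -31.177)
(-5, -31.177)
(-18, -31.177)
(-20.5, -26.847)
(-27, -15.588)
(-36.5, 0.866)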